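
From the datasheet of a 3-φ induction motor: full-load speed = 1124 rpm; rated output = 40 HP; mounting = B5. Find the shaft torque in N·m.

P_out = 40 × 746 = 29840 W
ω = 2π × 1124/60 = 117.7 rad/s
τ = P_out/ω = 29840/117.7 = 254 N·m

254 N·m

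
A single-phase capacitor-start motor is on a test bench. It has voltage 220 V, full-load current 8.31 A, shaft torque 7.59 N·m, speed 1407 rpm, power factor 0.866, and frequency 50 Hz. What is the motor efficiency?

70.6 %

ω = 2π × 1407/60 = 147.3 rad/s; P_out = τω = 7.59 × 147.3 = 1118 W
P_in = V·I·cosφ = 220 × 8.31 × 0.866 = 1583 W
η = P_out / P_in = 1118 / 1583 = 0.706 = 70.6%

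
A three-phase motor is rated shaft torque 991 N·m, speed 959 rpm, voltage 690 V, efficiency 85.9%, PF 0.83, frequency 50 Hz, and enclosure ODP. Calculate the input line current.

ω = 2π×959/60 = 100.4 rad/s; P_out = τω = 991 × 100.4 = 99496 W
P_in = P_out / η = 99496 / 0.859 = 115828 W
I_L = P_in / (√3·V_L·cosφ) = 115828 / (1.732 × 690 × 0.83) = 117 A

117 A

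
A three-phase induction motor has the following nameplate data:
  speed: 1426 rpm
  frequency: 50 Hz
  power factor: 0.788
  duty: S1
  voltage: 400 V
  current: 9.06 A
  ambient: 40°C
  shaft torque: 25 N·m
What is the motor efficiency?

75.5 %

ω = 2π × 1426/60 = 149.3 rad/s; P_out = τω = 25 × 149.3 = 3733 W
P_in = √3·V_L·I_L·cosφ = 1.732 × 400 × 9.06 × 0.788 = 4946 W
η = P_out / P_in = 3733 / 4946 = 0.755 = 75.5%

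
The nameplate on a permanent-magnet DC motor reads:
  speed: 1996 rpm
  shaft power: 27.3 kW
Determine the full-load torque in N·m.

131 N·m

ω = 2π × 1996/60 = 209 rad/s
τ = P/ω = 27300/209 = 131 N·m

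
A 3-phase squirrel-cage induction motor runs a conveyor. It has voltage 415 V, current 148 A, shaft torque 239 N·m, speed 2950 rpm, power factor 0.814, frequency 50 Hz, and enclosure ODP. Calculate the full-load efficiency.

85.3 %

ω = 2π × 2950/60 = 308.9 rad/s; P_out = τω = 239 × 308.9 = 73827 W
P_in = √3·V_L·I_L·cosφ = 1.732 × 415 × 148 × 0.814 = 86593 W
η = P_out / P_in = 73827 / 86593 = 0.853 = 85.3%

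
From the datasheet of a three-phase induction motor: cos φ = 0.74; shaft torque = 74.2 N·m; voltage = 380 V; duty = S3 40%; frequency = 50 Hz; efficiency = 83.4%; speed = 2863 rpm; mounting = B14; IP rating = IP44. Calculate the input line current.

54.8 A

ω = 2π×2863/60 = 299.8 rad/s; P_out = τω = 74.2 × 299.8 = 22245 W
P_in = P_out / η = 22245 / 0.834 = 26673 W
I_L = P_in / (√3·V_L·cosφ) = 26673 / (1.732 × 380 × 0.74) = 54.8 A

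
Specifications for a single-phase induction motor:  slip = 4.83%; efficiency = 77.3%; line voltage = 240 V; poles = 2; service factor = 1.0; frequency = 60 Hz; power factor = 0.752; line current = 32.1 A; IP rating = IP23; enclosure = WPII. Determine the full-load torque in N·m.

P_in = V·I·cosφ = 240 × 32.1 × 0.752 = 5793 W
P_out = η·P_in = 0.773 × 5793 = 4478 W
n_s = 120×60/2 = 3600 rpm; n = 3600×(1−0.0483) = 3426 rpm
ω = 2π×3426/60 = 358.8 rad/s
τ = P_out/ω = 4478/358.8 = 12.5 N·m

12.5 N·m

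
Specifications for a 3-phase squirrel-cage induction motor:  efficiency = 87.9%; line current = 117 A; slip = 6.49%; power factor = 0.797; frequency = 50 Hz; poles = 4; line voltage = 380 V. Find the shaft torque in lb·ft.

P_in = √3·V·I·cosφ = 1.732 × 380 × 117 × 0.797 = 61373 W
P_out = η·P_in = 0.879 × 61373 = 53947 W
n_s = 120×50/4 = 1500 rpm; n = 1500×(1−0.0649) = 1403 rpm
ω = 2π×1403/60 = 146.9 rad/s
τ = P_out/ω = 53947/146.9 = 367.2 N·m
In lb·ft: 367.2/1.356 = 271 lb·ft

271 lb·ft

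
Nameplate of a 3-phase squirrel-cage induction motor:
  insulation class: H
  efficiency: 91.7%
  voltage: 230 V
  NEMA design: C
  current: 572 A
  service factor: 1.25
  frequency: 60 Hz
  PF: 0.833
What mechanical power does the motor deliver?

174 kW

P_in = √3·V·I·cosφ = 1.732 × 230 × 572 × 0.833 = 189809 W
P_out = η·P_in = 0.917 × 189809 = 174055 W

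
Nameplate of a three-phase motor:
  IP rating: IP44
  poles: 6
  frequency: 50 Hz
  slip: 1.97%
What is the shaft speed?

n_s = 120f/p = 120×50/6 = 1000 rpm
n = n_s(1 − s) = 1000 × (1 − 0.0197) = 980 rpm

980 rpm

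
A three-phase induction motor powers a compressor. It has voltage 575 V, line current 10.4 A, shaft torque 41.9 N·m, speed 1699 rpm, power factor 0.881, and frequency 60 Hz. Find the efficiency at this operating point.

81.7 %

ω = 2π × 1699/60 = 177.9 rad/s; P_out = τω = 41.9 × 177.9 = 7454 W
P_in = √3·V_L·I_L·cosφ = 1.732 × 575 × 10.4 × 0.881 = 9125 W
η = P_out / P_in = 7454 / 9125 = 0.817 = 81.7%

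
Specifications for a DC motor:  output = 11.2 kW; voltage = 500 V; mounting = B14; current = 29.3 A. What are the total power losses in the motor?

P_in = V·I = 500×29.3 = 14650 W
P_out = 11200 W
Losses = P_in − P_out = 14650 − 11200 = 3450 W

3.45 kW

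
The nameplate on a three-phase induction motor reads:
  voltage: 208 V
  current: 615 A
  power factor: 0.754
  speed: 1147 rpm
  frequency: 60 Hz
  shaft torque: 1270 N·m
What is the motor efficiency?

ω = 2π × 1147/60 = 120.1 rad/s; P_out = τω = 1270 × 120.1 = 152527 W
P_in = √3·V_L·I_L·cosφ = 1.732 × 208 × 615 × 0.754 = 167054 W
η = P_out / P_in = 152527 / 167054 = 0.913 = 91.3%

91.3 %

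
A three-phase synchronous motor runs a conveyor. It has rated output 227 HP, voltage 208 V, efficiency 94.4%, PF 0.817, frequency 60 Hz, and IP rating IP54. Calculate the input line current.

P_out = 227 × 746 = 169342 W
P_in = P_out / η = 169342 / 0.944 = 179388 W
I_L = P_in / (√3·V_L·cosφ) = 179388 / (1.732 × 208 × 0.817) = 609 A

609 A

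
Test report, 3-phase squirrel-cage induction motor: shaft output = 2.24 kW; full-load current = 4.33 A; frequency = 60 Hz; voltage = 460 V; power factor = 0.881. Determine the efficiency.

73.7 %

P_out = 2.24 kW = 2240 W
P_in = √3·V_L·I_L·cosφ = 1.732 × 460 × 4.33 × 0.881 = 3039 W
η = P_out / P_in = 2240 / 3039 = 0.737 = 73.7%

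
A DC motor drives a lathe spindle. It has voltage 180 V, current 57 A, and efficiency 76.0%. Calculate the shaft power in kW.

7.8 kW

P_in = V·I = 180 × 57 = 10260 W
P_out = η·P_in = 0.76 × 10260 = 7798 W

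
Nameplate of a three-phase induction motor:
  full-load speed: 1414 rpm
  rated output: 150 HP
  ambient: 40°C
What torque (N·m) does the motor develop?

P_out = 150 × 746 = 111900 W
ω = 2π × 1414/60 = 148.1 rad/s
τ = P_out/ω = 111900/148.1 = 756 N·m

756 N·m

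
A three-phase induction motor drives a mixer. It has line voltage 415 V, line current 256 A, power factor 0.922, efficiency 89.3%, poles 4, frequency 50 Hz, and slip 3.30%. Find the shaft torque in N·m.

P_in = √3·V·I·cosφ = 1.732 × 415 × 256 × 0.922 = 169655 W
P_out = η·P_in = 0.893 × 169655 = 151502 W
n_s = 120×50/4 = 1500 rpm; n = 1500×(1−0.033) = 1451 rpm
ω = 2π×1451/60 = 151.9 rad/s
τ = P_out/ω = 151502/151.9 = 997 N·m

997 N·m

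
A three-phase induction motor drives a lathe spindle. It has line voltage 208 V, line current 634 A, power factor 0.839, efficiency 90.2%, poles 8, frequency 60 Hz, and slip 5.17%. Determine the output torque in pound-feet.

P_in = √3·V·I·cosφ = 1.732 × 208 × 634 × 0.839 = 191630 W
P_out = η·P_in = 0.902 × 191630 = 172850 W
n_s = 120×60/8 = 900 rpm; n = 900×(1−0.0517) = 853 rpm
ω = 2π×853/60 = 89.33 rad/s
τ = P_out/ω = 172850/89.33 = 1935 N·m
In lb·ft: 1935/1.356 = 1430 lb·ft

1430 lb·ft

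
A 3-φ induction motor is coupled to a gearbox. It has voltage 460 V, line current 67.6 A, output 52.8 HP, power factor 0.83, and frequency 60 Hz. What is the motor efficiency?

P_out = 52.8 × 746 = 39389 W
P_in = √3·V_L·I_L·cosφ = 1.732 × 460 × 67.6 × 0.83 = 44702 W
η = P_out / P_in = 39389 / 44702 = 0.881 = 88.1%

88.1 %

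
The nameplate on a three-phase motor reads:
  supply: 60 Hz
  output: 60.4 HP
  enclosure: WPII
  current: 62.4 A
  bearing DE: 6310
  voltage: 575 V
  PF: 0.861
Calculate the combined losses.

8450 W

P_in = √3·V·I·cosφ = 1.732×575×62.4×0.861 = 53506 W
P_out = 60.4×746 = 45058 W
Losses = P_in − P_out = 53506 − 45058 = 8448 W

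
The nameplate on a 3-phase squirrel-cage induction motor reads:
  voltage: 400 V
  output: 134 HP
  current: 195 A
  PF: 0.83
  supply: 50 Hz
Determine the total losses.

12200 W

P_in = √3·V·I·cosφ = 1.732×400×195×0.83 = 112130 W
P_out = 134×746 = 99964 W
Losses = P_in − P_out = 112130 − 99964 = 12166 W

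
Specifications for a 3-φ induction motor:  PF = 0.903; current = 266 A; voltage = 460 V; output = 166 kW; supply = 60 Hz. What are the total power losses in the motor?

25.4 kW

P_in = √3·V·I·cosφ = 1.732×460×266×0.903 = 191371 W
P_out = 166000 W
Losses = P_in − P_out = 191371 − 166000 = 25371 W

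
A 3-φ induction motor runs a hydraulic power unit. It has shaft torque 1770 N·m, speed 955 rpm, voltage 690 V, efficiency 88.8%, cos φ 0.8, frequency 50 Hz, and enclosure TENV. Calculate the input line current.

ω = 2π×955/60 = 100 rad/s; P_out = τω = 1770 × 100 = 177000 W
P_in = P_out / η = 177000 / 0.888 = 199324 W
I_L = P_in / (√3·V_L·cosφ) = 199324 / (1.732 × 690 × 0.8) = 208 A

208 A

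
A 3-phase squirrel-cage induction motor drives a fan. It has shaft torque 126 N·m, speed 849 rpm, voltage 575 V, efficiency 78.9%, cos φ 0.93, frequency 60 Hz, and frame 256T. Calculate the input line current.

ω = 2π×849/60 = 88.91 rad/s; P_out = τω = 126 × 88.91 = 11203 W
P_in = P_out / η = 11203 / 0.789 = 14199 W
I_L = P_in / (√3·V_L·cosφ) = 14199 / (1.732 × 575 × 0.93) = 15.3 A

15.3 A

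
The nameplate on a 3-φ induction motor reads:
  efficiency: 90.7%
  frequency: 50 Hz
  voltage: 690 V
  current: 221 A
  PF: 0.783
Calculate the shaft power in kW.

188 kW

P_in = √3·V·I·cosφ = 1.732 × 690 × 221 × 0.783 = 206800 W
P_out = η·P_in = 0.907 × 206800 = 187568 W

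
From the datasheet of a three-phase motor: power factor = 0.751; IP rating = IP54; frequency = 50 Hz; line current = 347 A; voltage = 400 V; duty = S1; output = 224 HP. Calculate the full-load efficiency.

P_out = 224 × 746 = 167104 W
P_in = √3·V_L·I_L·cosφ = 1.732 × 400 × 347 × 0.751 = 180542 W
η = P_out / P_in = 167104 / 180542 = 0.926 = 92.6%

92.6 %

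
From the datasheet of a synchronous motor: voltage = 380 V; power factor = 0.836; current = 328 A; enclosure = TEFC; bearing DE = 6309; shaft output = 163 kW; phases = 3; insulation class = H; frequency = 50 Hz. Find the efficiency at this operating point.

90.3 %

P_out = 163 kW = 163000 W
P_in = √3·V_L·I_L·cosφ = 1.732 × 380 × 328 × 0.836 = 180473 W
η = P_out / P_in = 163000 / 180473 = 0.903 = 90.3%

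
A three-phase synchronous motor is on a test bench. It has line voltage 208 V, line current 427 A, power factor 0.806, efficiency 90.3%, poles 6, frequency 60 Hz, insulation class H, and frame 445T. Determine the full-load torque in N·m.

891 N·m

P_in = √3·V·I·cosφ = 1.732 × 208 × 427 × 0.806 = 123986 W
P_out = η·P_in = 0.903 × 123986 = 111959 W
n = n_s = 120×60/6 = 1200 rpm (synchronous)
ω = 2π×1200/60 = 125.7 rad/s
τ = P_out/ω = 111959/125.7 = 891 N·m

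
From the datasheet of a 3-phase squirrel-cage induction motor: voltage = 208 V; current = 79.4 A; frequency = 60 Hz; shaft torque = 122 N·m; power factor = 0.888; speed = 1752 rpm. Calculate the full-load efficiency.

88.1 %

ω = 2π × 1752/60 = 183.5 rad/s; P_out = τω = 122 × 183.5 = 22387 W
P_in = √3·V_L·I_L·cosφ = 1.732 × 208 × 79.4 × 0.888 = 25401 W
η = P_out / P_in = 22387 / 25401 = 0.881 = 88.1%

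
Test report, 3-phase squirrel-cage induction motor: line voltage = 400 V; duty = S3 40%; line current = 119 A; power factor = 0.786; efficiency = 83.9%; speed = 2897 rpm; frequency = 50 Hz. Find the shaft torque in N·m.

P_in = √3·V·I·cosφ = 1.732 × 400 × 119 × 0.786 = 64800 W
P_out = η·P_in = 0.839 × 64800 = 54367 W
n = 2897 rpm
ω = 2π×2897/60 = 303.4 rad/s
τ = P_out/ω = 54367/303.4 = 179 N·m

179 N·m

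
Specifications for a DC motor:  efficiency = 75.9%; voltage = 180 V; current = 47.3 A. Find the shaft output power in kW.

P_in = V·I = 180 × 47.3 = 8514 W
P_out = η·P_in = 0.759 × 8514 = 6462 W

6.46 kW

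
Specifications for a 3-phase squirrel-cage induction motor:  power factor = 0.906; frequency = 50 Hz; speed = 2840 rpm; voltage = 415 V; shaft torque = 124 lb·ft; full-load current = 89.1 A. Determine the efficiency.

86.2 %

τ = 124 lb·ft × 1.356 = 168.1 N·m
ω = 2π × 2840/60 = 297.4 rad/s; P_out = τω = 168.1 × 297.4 = 49993 W
P_in = √3·V_L·I_L·cosφ = 1.732 × 415 × 89.1 × 0.906 = 58023 W
η = P_out / P_in = 49993 / 58023 = 0.862 = 86.2%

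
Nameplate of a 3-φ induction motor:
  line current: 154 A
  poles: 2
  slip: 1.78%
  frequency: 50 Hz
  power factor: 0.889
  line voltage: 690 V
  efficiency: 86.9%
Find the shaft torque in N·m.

461 N·m

P_in = √3·V·I·cosφ = 1.732 × 690 × 154 × 0.889 = 163614 W
P_out = η·P_in = 0.869 × 163614 = 142181 W
n_s = 120×50/2 = 3000 rpm; n = 3000×(1−0.0178) = 2947 rpm
ω = 2π×2947/60 = 308.6 rad/s
τ = P_out/ω = 142181/308.6 = 461 N·m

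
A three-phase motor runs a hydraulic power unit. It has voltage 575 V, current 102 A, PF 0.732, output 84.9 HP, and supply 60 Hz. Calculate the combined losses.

11 kW

P_in = √3·V·I·cosφ = 1.732×575×102×0.732 = 74358 W
P_out = 84.9×746 = 63335 W
Losses = P_in − P_out = 74358 − 63335 = 11023 W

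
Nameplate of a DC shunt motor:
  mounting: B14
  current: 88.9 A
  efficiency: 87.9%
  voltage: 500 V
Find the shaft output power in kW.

P_in = V·I = 500 × 88.9 = 44450 W
P_out = η·P_in = 0.879 × 44450 = 39072 W

39.1 kW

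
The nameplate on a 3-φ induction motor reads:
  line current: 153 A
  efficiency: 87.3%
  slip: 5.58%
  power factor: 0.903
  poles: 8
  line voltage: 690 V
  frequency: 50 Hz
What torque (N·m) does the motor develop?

1940 N·m

P_in = √3·V·I·cosφ = 1.732 × 690 × 153 × 0.903 = 165111 W
P_out = η·P_in = 0.873 × 165111 = 144142 W
n_s = 120×50/8 = 750 rpm; n = 750×(1−0.0558) = 708 rpm
ω = 2π×708/60 = 74.14 rad/s
τ = P_out/ω = 144142/74.14 = 1940 N·m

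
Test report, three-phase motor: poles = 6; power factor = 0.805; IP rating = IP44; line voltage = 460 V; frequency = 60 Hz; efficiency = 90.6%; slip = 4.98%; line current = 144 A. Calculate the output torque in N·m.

P_in = √3·V·I·cosφ = 1.732 × 460 × 144 × 0.805 = 92356 W
P_out = η·P_in = 0.906 × 92356 = 83675 W
n_s = 120×60/6 = 1200 rpm; n = 1200×(1−0.0498) = 1140 rpm
ω = 2π×1140/60 = 119.4 rad/s
τ = P_out/ω = 83675/119.4 = 701 N·m

701 N·m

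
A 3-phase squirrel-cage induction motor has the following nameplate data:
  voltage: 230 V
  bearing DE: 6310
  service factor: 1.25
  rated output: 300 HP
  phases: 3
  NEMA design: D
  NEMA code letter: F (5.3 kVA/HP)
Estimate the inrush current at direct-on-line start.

3990 A

S_LR = 5.3 × 300 = 1590 kVA
I_LR = S_LR/(√3·V_L) = 1590000/(1.732×230) = 3990 A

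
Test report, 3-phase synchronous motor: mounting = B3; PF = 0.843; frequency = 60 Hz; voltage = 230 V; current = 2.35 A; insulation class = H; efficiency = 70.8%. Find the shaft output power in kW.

0.559 kW

P_in = √3·V·I·cosφ = 1.732 × 230 × 2.35 × 0.843 = 789 W
P_out = η·P_in = 0.708 × 789 = 559 W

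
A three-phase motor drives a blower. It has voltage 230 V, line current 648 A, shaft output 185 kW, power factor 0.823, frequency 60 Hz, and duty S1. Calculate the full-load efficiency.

P_out = 185 kW = 185000 W
P_in = √3·V_L·I_L·cosφ = 1.732 × 230 × 648 × 0.823 = 212447 W
η = P_out / P_in = 185000 / 212447 = 0.871 = 87.1%

87.1 %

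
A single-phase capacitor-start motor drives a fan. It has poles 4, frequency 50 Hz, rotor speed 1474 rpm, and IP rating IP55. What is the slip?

n_s = 120f/p = 120×50/4 = 1500 rpm
s = (n_s − n)/n_s = (1500 − 1474)/1500 = 0.0173

1.7 %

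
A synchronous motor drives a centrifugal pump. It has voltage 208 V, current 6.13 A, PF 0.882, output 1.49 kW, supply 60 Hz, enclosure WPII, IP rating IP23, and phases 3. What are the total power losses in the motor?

P_in = √3·V·I·cosφ = 1.732×208×6.13×0.882 = 1948 W
P_out = 1490 W
Losses = P_in − P_out = 1948 − 1490 = 458 W

458 W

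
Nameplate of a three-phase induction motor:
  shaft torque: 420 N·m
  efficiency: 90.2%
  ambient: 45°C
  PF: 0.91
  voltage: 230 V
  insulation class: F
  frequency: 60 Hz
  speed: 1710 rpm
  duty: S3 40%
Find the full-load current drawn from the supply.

ω = 2π×1710/60 = 179.1 rad/s; P_out = τω = 420 × 179.1 = 75222 W
P_in = P_out / η = 75222 / 0.902 = 83395 W
I_L = P_in / (√3·V_L·cosφ) = 83395 / (1.732 × 230 × 0.91) = 230 A

230 A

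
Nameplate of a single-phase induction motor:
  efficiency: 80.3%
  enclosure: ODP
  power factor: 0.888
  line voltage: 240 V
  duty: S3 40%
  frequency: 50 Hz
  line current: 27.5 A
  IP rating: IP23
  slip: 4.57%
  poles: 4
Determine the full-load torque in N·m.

31.4 N·m

P_in = V·I·cosφ = 240 × 27.5 × 0.888 = 5861 W
P_out = η·P_in = 0.803 × 5861 = 4706 W
n_s = 120×50/4 = 1500 rpm; n = 1500×(1−0.0457) = 1431 rpm
ω = 2π×1431/60 = 149.9 rad/s
τ = P_out/ω = 4706/149.9 = 31.4 N·m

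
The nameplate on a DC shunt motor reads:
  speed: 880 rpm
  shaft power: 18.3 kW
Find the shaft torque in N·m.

199 N·m

ω = 2π × 880/60 = 92.15 rad/s
τ = P/ω = 18300/92.15 = 199 N·m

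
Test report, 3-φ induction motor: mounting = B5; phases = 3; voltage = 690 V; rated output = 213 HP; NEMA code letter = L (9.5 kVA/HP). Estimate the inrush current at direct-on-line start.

1690 A

S_LR = 9.5 × 213 = 2023.5 kVA
I_LR = S_LR/(√3·V_L) = 2023500/(1.732×690) = 1690 A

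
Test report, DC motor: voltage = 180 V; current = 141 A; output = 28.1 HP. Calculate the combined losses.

4.42 kW

P_in = V·I = 180×141 = 25380 W
P_out = 28.1×746 = 20963 W
Losses = P_in − P_out = 25380 − 20963 = 4417 W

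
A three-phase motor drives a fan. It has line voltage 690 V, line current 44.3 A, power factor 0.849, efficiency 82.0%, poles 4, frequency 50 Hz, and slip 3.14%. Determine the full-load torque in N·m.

242 N·m

P_in = √3·V·I·cosφ = 1.732 × 690 × 44.3 × 0.849 = 44948 W
P_out = η·P_in = 0.82 × 44948 = 36857 W
n_s = 120×50/4 = 1500 rpm; n = 1500×(1−0.0314) = 1453 rpm
ω = 2π×1453/60 = 152.2 rad/s
τ = P_out/ω = 36857/152.2 = 242 N·m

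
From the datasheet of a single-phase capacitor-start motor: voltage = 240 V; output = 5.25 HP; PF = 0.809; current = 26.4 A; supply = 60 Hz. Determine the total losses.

P_in = V·I·cosφ = 240×26.4×0.809 = 5126 W
P_out = 5.25×746 = 3917 W
Losses = P_in − P_out = 5126 − 3917 = 1209 W

1.21 kW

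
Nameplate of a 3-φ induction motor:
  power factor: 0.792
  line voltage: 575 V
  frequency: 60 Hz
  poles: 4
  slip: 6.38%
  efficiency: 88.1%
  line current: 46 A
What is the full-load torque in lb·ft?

P_in = √3·V·I·cosφ = 1.732 × 575 × 46 × 0.792 = 36283 W
P_out = η·P_in = 0.881 × 36283 = 31965 W
n_s = 120×60/4 = 1800 rpm; n = 1800×(1−0.0638) = 1685 rpm
ω = 2π×1685/60 = 176.5 rad/s
τ = P_out/ω = 31965/176.5 = 181.1 N·m
In lb·ft: 181.1/1.356 = 134 lb·ft

134 lb·ft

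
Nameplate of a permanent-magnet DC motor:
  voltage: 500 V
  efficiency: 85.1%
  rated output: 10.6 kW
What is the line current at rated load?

24.9 A

P_out = 10.6 kW = 10600 W
P_in = P_out / η = 10600 / 0.851 = 12456 W
I = P_in / V = 12456 / 500 = 24.9 A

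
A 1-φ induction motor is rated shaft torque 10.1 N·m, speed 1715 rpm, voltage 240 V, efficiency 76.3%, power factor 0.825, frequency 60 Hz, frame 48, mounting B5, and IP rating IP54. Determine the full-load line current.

ω = 2π×1715/60 = 179.6 rad/s; P_out = τω = 10.1 × 179.6 = 1814 W
P_in = P_out / η = 1814 / 0.763 = 2377 W
I = P_in / (V·cosφ) = 2377 / (240 × 0.825) = 12 A

12 A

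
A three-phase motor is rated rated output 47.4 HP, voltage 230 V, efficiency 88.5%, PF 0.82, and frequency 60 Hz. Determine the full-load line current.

122 A

P_out = 47.4 × 746 = 35360 W
P_in = P_out / η = 35360 / 0.885 = 39955 W
I_L = P_in / (√3·V_L·cosφ) = 39955 / (1.732 × 230 × 0.82) = 122 A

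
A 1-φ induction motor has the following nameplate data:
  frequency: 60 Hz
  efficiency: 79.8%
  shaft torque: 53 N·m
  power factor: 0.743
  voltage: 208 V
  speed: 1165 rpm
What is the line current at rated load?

ω = 2π×1165/60 = 122 rad/s; P_out = τω = 53 × 122 = 6466 W
P_in = P_out / η = 6466 / 0.798 = 8103 W
I = P_in / (V·cosφ) = 8103 / (208 × 0.743) = 52.4 A

52.4 A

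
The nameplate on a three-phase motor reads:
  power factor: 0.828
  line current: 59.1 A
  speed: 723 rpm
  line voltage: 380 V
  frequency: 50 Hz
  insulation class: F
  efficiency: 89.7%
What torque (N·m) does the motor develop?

P_in = √3·V·I·cosφ = 1.732 × 380 × 59.1 × 0.828 = 32207 W
P_out = η·P_in = 0.897 × 32207 = 28890 W
n = 723 rpm
ω = 2π×723/60 = 75.71 rad/s
τ = P_out/ω = 28890/75.71 = 382 N·m

382 N·m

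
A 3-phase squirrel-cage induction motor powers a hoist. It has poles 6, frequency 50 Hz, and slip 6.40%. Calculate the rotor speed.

936 rpm

n_s = 120f/p = 120×50/6 = 1000 rpm
n = n_s(1 − s) = 1000 × (1 − 0.064) = 936 rpm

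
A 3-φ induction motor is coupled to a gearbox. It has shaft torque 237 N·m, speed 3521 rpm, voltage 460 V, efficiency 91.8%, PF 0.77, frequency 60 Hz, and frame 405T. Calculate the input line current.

155 A

ω = 2π×3521/60 = 368.7 rad/s; P_out = τω = 237 × 368.7 = 87382 W
P_in = P_out / η = 87382 / 0.918 = 95187 W
I_L = P_in / (√3·V_L·cosφ) = 95187 / (1.732 × 460 × 0.77) = 155 A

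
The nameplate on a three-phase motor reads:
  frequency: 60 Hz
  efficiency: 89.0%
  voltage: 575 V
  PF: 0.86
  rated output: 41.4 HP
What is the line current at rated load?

P_out = 41.4 × 746 = 30884 W
P_in = P_out / η = 30884 / 0.890 = 34701 W
I_L = P_in / (√3·V_L·cosφ) = 34701 / (1.732 × 575 × 0.86) = 40.5 A

40.5 A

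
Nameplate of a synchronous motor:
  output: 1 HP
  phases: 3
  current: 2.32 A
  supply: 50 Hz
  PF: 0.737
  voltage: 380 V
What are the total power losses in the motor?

P_in = √3·V·I·cosφ = 1.732×380×2.32×0.737 = 1125 W
P_out = 1×746 = 746 W
Losses = P_in − P_out = 1125 − 746 = 379 W

379 W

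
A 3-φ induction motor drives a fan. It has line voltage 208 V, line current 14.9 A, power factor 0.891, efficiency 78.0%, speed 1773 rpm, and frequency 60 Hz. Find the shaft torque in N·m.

20.1 N·m

P_in = √3·V·I·cosφ = 1.732 × 208 × 14.9 × 0.891 = 4783 W
P_out = η·P_in = 0.78 × 4783 = 3731 W
n = 1773 rpm
ω = 2π×1773/60 = 185.7 rad/s
τ = P_out/ω = 3731/185.7 = 20.1 N·m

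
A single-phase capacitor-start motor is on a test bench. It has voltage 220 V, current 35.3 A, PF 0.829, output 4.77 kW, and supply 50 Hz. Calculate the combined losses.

1670 W

P_in = V·I·cosφ = 220×35.3×0.829 = 6438 W
P_out = 4770 W
Losses = P_in − P_out = 6438 − 4770 = 1668 W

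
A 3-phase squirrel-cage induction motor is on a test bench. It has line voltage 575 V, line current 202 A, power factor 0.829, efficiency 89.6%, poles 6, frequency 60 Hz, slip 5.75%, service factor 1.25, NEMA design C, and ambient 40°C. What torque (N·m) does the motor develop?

P_in = √3·V·I·cosφ = 1.732 × 575 × 202 × 0.829 = 166771 W
P_out = η·P_in = 0.896 × 166771 = 149427 W
n_s = 120×60/6 = 1200 rpm; n = 1200×(1−0.0575) = 1131 rpm
ω = 2π×1131/60 = 118.4 rad/s
τ = P_out/ω = 149427/118.4 = 1260 N·m

1260 N·m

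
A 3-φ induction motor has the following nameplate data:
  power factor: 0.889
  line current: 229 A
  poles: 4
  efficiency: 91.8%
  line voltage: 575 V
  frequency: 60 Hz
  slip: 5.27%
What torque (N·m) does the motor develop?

P_in = √3·V·I·cosφ = 1.732 × 575 × 229 × 0.889 = 202746 W
P_out = η·P_in = 0.918 × 202746 = 186121 W
n_s = 120×60/4 = 1800 rpm; n = 1800×(1−0.0527) = 1705 rpm
ω = 2π×1705/60 = 178.5 rad/s
τ = P_out/ω = 186121/178.5 = 1040 N·m

1040 N·m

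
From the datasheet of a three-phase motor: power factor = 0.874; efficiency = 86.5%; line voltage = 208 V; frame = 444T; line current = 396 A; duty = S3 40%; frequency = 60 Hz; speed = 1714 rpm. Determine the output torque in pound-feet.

P_in = √3·V·I·cosφ = 1.732 × 208 × 396 × 0.874 = 124686 W
P_out = η·P_in = 0.865 × 124686 = 107853 W
n = 1714 rpm
ω = 2π×1714/60 = 179.5 rad/s
τ = P_out/ω = 107853/179.5 = 600.9 N·m
In lb·ft: 600.9/1.356 = 443 lb·ft

443 lb·ft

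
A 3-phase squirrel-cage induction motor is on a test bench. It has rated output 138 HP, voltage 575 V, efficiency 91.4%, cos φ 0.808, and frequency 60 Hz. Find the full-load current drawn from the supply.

P_out = 138 × 746 = 102948 W
P_in = P_out / η = 102948 / 0.914 = 112635 W
I_L = P_in / (√3·V_L·cosφ) = 112635 / (1.732 × 575 × 0.808) = 140 A

140 A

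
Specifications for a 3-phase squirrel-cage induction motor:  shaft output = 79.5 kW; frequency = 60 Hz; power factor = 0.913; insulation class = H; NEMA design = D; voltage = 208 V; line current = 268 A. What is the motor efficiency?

90.2 %

P_out = 79.5 kW = 79500 W
P_in = √3·V_L·I_L·cosφ = 1.732 × 208 × 268 × 0.913 = 88149 W
η = P_out / P_in = 79500 / 88149 = 0.902 = 90.2%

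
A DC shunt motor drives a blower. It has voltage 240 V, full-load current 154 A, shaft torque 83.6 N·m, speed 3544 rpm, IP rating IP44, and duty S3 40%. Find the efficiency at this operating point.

ω = 2π × 3544/60 = 371.1 rad/s; P_out = τω = 83.6 × 371.1 = 31024 W
P_in = V·I = 240 × 154 = 36960 W
η = P_out / P_in = 31024 / 36960 = 0.839 = 83.9%

83.9 %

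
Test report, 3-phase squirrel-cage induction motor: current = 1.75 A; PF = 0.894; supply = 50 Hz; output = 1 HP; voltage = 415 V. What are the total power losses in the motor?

379 W

P_in = √3·V·I·cosφ = 1.732×415×1.75×0.894 = 1125 W
P_out = 1×746 = 746 W
Losses = P_in − P_out = 1125 − 746 = 379 W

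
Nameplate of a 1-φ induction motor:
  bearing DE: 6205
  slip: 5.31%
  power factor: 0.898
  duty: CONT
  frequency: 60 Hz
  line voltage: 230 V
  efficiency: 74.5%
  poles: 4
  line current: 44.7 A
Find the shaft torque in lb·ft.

28.4 lb·ft

P_in = V·I·cosφ = 230 × 44.7 × 0.898 = 9232 W
P_out = η·P_in = 0.745 × 9232 = 6878 W
n_s = 120×60/4 = 1800 rpm; n = 1800×(1−0.0531) = 1704 rpm
ω = 2π×1704/60 = 178.4 rad/s
τ = P_out/ω = 6878/178.4 = 38.55 N·m
In lb·ft: 38.55/1.356 = 28.4 lb·ft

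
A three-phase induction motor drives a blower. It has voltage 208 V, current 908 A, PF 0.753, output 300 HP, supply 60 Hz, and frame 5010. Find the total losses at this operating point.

22.5 kW

P_in = √3·V·I·cosφ = 1.732×208×908×0.753 = 246316 W
P_out = 300×746 = 223800 W
Losses = P_in − P_out = 246316 − 223800 = 22516 W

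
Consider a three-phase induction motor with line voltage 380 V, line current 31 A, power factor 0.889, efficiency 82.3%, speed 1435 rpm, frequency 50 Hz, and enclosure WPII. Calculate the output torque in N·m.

P_in = √3·V·I·cosφ = 1.732 × 380 × 31 × 0.889 = 18138 W
P_out = η·P_in = 0.823 × 18138 = 14928 W
n = 1435 rpm
ω = 2π×1435/60 = 150.3 rad/s
τ = P_out/ω = 14928/150.3 = 99.3 N·m

99.3 N·m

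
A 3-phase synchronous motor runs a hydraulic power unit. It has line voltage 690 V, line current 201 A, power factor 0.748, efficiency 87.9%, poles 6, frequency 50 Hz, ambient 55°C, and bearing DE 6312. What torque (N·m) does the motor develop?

P_in = √3·V·I·cosφ = 1.732 × 690 × 201 × 0.748 = 179678 W
P_out = η·P_in = 0.879 × 179678 = 157937 W
n = n_s = 120×50/6 = 1000 rpm (synchronous)
ω = 2π×1000/60 = 104.7 rad/s
τ = P_out/ω = 157937/104.7 = 1510 N·m

1510 N·m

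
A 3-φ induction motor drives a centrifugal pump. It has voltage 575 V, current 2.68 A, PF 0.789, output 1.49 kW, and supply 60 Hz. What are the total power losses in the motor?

P_in = √3·V·I·cosφ = 1.732×575×2.68×0.789 = 2106 W
P_out = 1490 W
Losses = P_in − P_out = 2106 − 1490 = 616 W

616 W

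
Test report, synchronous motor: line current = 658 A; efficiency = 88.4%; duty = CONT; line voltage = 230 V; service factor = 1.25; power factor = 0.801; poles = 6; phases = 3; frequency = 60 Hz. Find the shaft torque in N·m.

P_in = √3·V·I·cosφ = 1.732 × 230 × 658 × 0.801 = 209959 W
P_out = η·P_in = 0.884 × 209959 = 185604 W
n = n_s = 120×60/6 = 1200 rpm (synchronous)
ω = 2π×1200/60 = 125.7 rad/s
τ = P_out/ω = 185604/125.7 = 1480 N·m

1480 N·m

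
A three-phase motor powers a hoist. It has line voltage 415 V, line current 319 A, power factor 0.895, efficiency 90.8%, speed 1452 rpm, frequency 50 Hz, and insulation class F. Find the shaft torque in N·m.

P_in = √3·V·I·cosφ = 1.732 × 415 × 319 × 0.895 = 205215 W
P_out = η·P_in = 0.908 × 205215 = 186335 W
n = 1452 rpm
ω = 2π×1452/60 = 152.1 rad/s
τ = P_out/ω = 186335/152.1 = 1230 N·m

1230 N·m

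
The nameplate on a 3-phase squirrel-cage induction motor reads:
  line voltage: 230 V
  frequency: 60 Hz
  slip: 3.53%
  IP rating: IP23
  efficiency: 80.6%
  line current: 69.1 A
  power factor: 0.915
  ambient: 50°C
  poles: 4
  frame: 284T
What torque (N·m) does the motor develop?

112 N·m

P_in = √3·V·I·cosφ = 1.732 × 230 × 69.1 × 0.915 = 25187 W
P_out = η·P_in = 0.806 × 25187 = 20301 W
n_s = 120×60/4 = 1800 rpm; n = 1800×(1−0.0353) = 1736 rpm
ω = 2π×1736/60 = 181.8 rad/s
τ = P_out/ω = 20301/181.8 = 112 N·m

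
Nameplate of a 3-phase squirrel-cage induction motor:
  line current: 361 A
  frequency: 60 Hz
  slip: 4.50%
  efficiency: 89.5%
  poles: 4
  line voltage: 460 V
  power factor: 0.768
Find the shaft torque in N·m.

1100 N·m

P_in = √3·V·I·cosφ = 1.732 × 460 × 361 × 0.768 = 220889 W
P_out = η·P_in = 0.895 × 220889 = 197696 W
n_s = 120×60/4 = 1800 rpm; n = 1800×(1−0.045) = 1719 rpm
ω = 2π×1719/60 = 180 rad/s
τ = P_out/ω = 197696/180 = 1100 N·m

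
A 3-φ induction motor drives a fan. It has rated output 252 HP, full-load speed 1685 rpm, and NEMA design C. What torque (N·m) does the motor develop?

P_out = 252 × 746 = 187992 W
ω = 2π × 1685/60 = 176.5 rad/s
τ = P_out/ω = 187992/176.5 = 1070 N·m

1070 N·m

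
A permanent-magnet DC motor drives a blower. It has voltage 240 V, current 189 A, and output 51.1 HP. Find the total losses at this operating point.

7240 W

P_in = V·I = 240×189 = 45360 W
P_out = 51.1×746 = 38121 W
Losses = P_in − P_out = 45360 − 38121 = 7239 W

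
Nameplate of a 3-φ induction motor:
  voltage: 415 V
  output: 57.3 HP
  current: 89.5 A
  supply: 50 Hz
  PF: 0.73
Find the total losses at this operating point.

4220 W

P_in = √3·V·I·cosφ = 1.732×415×89.5×0.73 = 46961 W
P_out = 57.3×746 = 42746 W
Losses = P_in − P_out = 46961 − 42746 = 4215 W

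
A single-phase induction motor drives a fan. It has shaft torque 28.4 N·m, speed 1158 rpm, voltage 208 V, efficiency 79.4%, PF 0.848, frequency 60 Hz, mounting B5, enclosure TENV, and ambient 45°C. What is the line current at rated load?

ω = 2π×1158/60 = 121.3 rad/s; P_out = τω = 28.4 × 121.3 = 3445 W
P_in = P_out / η = 3445 / 0.794 = 4339 W
I = P_in / (V·cosφ) = 4339 / (208 × 0.848) = 24.6 A

24.6 A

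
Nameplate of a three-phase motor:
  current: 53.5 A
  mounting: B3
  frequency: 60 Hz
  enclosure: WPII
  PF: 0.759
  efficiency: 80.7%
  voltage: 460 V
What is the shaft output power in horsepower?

P_in = √3·V·I·cosφ = 1.732 × 460 × 53.5 × 0.759 = 32352 W
P_out = η·P_in = 0.807 × 32352 = 26108 W
= 26108/746 = 35 HP

35 HP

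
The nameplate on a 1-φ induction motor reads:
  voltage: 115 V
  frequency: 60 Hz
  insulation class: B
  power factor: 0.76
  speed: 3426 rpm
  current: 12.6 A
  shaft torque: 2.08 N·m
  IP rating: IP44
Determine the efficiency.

67.8 %

ω = 2π × 3426/60 = 358.8 rad/s; P_out = τω = 2.08 × 358.8 = 746 W
P_in = V·I·cosφ = 115 × 12.6 × 0.76 = 1101 W
η = P_out / P_in = 746 / 1101 = 0.678 = 67.8%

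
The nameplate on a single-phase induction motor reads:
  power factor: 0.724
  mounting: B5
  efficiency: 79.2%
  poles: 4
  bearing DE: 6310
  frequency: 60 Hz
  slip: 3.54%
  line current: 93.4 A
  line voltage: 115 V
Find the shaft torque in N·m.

P_in = V·I·cosφ = 115 × 93.4 × 0.724 = 7776 W
P_out = η·P_in = 0.792 × 7776 = 6159 W
n_s = 120×60/4 = 1800 rpm; n = 1800×(1−0.0354) = 1736 rpm
ω = 2π×1736/60 = 181.8 rad/s
τ = P_out/ω = 6159/181.8 = 33.9 N·m

33.9 N·m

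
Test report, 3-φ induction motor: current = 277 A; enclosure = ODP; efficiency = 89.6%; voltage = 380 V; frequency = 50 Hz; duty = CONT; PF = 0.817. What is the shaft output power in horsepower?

P_in = √3·V·I·cosφ = 1.732 × 380 × 277 × 0.817 = 148948 W
P_out = η·P_in = 0.896 × 148948 = 133457 W
= 133457/746 = 179 HP

179 HP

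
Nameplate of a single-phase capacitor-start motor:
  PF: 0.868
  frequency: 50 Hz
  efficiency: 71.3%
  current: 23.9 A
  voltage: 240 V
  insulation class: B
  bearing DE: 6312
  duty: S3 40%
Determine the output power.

P_in = V·I·cosφ = 240 × 23.9 × 0.868 = 4979 W
P_out = η·P_in = 0.713 × 4979 = 3550 W

3.55 kW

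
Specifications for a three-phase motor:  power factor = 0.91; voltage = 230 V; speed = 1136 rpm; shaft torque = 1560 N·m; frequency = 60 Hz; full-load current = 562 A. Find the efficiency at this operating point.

91.1 %

ω = 2π × 1136/60 = 119 rad/s; P_out = τω = 1560 × 119 = 185640 W
P_in = √3·V_L·I_L·cosφ = 1.732 × 230 × 562 × 0.91 = 203729 W
η = P_out / P_in = 185640 / 203729 = 0.911 = 91.1%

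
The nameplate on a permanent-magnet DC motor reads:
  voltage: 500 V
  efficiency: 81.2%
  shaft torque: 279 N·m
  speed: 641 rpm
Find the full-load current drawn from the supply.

46.1 A

ω = 2π×641/60 = 67.13 rad/s; P_out = τω = 279 × 67.13 = 18729 W
P_in = P_out / η = 18729 / 0.812 = 23065 W
I = P_in / V = 23065 / 500 = 46.1 A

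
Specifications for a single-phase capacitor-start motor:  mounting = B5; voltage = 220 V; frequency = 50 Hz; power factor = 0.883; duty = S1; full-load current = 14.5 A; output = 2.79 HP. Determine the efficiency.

P_out = 2.79 × 746 = 2081 W
P_in = V·I·cosφ = 220 × 14.5 × 0.883 = 2817 W
η = P_out / P_in = 2081 / 2817 = 0.739 = 73.9%

73.9 %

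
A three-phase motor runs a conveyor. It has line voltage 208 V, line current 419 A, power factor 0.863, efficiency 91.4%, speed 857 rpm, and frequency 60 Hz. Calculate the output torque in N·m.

1330 N·m

P_in = √3·V·I·cosφ = 1.732 × 208 × 419 × 0.863 = 130267 W
P_out = η·P_in = 0.914 × 130267 = 119064 W
n = 857 rpm
ω = 2π×857/60 = 89.74 rad/s
τ = P_out/ω = 119064/89.74 = 1330 N·m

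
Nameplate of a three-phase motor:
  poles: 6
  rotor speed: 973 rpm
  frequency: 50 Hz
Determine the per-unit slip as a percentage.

n_s = 120f/p = 120×50/6 = 1000 rpm
s = (n_s − n)/n_s = (1000 − 973)/1000 = 0.0270

2.7 %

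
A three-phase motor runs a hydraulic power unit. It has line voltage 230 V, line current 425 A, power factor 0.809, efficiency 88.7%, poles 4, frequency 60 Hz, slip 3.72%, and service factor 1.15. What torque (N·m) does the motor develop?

669 N·m

P_in = √3·V·I·cosφ = 1.732 × 230 × 425 × 0.809 = 136966 W
P_out = η·P_in = 0.887 × 136966 = 121489 W
n_s = 120×60/4 = 1800 rpm; n = 1800×(1−0.0372) = 1733 rpm
ω = 2π×1733/60 = 181.5 rad/s
τ = P_out/ω = 121489/181.5 = 669 N·m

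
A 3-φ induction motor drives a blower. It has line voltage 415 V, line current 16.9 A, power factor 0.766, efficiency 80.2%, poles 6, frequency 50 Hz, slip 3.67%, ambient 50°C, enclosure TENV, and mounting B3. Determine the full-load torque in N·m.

P_in = √3·V·I·cosφ = 1.732 × 415 × 16.9 × 0.766 = 9305 W
P_out = η·P_in = 0.802 × 9305 = 7463 W
n_s = 120×50/6 = 1000 rpm; n = 1000×(1−0.0367) = 963 rpm
ω = 2π×963/60 = 100.8 rad/s
τ = P_out/ω = 7463/100.8 = 74 N·m

74 N·m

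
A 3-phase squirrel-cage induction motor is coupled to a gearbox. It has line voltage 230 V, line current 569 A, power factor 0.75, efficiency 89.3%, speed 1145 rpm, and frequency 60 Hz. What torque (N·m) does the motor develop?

1270 N·m

P_in = √3·V·I·cosφ = 1.732 × 230 × 569 × 0.75 = 170000 W
P_out = η·P_in = 0.893 × 170000 = 151810 W
n = 1145 rpm
ω = 2π×1145/60 = 119.9 rad/s
τ = P_out/ω = 151810/119.9 = 1270 N·m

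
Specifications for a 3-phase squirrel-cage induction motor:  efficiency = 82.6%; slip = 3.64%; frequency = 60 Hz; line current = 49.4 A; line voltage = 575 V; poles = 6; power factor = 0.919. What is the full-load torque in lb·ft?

P_in = √3·V·I·cosφ = 1.732 × 575 × 49.4 × 0.919 = 45212 W
P_out = η·P_in = 0.826 × 45212 = 37345 W
n_s = 120×60/6 = 1200 rpm; n = 1200×(1−0.0364) = 1156 rpm
ω = 2π×1156/60 = 121.1 rad/s
τ = P_out/ω = 37345/121.1 = 308.4 N·m
In lb·ft: 308.4/1.356 = 227 lb·ft

227 lb·ft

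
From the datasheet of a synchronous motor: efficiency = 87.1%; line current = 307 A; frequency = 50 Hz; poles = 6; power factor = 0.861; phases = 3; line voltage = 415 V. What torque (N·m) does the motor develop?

P_in = √3·V·I·cosφ = 1.732 × 415 × 307 × 0.861 = 189993 W
P_out = η·P_in = 0.871 × 189993 = 165484 W
n = n_s = 120×50/6 = 1000 rpm (synchronous)
ω = 2π×1000/60 = 104.7 rad/s
τ = P_out/ω = 165484/104.7 = 1580 N·m

1580 N·m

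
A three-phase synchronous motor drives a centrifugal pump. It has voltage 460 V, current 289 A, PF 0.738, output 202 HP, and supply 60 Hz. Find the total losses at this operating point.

19.2 kW

P_in = √3·V·I·cosφ = 1.732×460×289×0.738 = 169926 W
P_out = 202×746 = 150692 W
Losses = P_in − P_out = 169926 − 150692 = 19234 W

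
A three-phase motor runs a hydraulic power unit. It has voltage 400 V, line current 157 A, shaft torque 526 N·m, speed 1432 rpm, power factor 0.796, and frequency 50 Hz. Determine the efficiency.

91.1 %

ω = 2π × 1432/60 = 150 rad/s; P_out = τω = 526 × 150 = 78900 W
P_in = √3·V_L·I_L·cosφ = 1.732 × 400 × 157 × 0.796 = 86581 W
η = P_out / P_in = 78900 / 86581 = 0.911 = 91.1%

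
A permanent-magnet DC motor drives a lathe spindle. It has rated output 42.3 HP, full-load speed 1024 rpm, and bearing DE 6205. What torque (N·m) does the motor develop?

294 N·m

P_out = 42.3 × 746 = 31556 W
ω = 2π × 1024/60 = 107.2 rad/s
τ = P_out/ω = 31556/107.2 = 294 N·m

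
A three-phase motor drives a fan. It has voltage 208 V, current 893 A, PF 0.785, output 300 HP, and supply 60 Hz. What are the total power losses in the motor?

28700 W

P_in = √3·V·I·cosφ = 1.732×208×893×0.785 = 252541 W
P_out = 300×746 = 223800 W
Losses = P_in − P_out = 252541 − 223800 = 28741 W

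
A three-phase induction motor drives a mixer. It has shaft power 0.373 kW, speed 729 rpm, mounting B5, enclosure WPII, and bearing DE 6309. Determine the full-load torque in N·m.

ω = 2π × 729/60 = 76.34 rad/s
τ = P/ω = 373/76.34 = 4.89 N·m

4.89 N·m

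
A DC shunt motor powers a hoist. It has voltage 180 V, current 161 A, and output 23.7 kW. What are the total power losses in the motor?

5.28 kW

P_in = V·I = 180×161 = 28980 W
P_out = 23700 W
Losses = P_in − P_out = 28980 − 23700 = 5280 W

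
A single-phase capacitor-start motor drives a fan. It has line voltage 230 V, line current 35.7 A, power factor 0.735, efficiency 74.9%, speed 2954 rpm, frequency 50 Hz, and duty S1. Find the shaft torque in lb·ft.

P_in = V·I·cosφ = 230 × 35.7 × 0.735 = 6035 W
P_out = η·P_in = 0.749 × 6035 = 4520 W
n = 2954 rpm
ω = 2π×2954/60 = 309.3 rad/s
τ = P_out/ω = 4520/309.3 = 14.61 N·m
In lb·ft: 14.61/1.356 = 10.8 lb·ft

10.8 lb·ft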